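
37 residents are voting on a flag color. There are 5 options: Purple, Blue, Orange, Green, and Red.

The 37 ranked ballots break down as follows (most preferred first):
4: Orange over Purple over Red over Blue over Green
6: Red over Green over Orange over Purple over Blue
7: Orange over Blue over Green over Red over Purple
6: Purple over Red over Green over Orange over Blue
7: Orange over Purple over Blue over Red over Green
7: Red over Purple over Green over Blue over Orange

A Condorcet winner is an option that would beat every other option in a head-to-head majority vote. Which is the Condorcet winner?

Red vs Purple: 20–17
Red vs Blue: 23–14
Red vs Orange: 19–18
Red vs Green: 30–7
Red beats every other option.

Red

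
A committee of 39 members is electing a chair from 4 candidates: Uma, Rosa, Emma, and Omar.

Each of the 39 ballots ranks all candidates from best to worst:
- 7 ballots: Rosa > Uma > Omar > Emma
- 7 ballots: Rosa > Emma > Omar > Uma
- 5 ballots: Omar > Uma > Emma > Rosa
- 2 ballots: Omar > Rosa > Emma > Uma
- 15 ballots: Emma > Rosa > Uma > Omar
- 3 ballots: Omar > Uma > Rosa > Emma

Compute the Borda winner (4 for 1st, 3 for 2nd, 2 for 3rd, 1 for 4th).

Rosa

Uma: 7×3 + 7×1 + 5×3 + 2×1 + 15×2 + 3×3 = 84
Rosa: 7×4 + 7×4 + 5×1 + 2×3 + 15×3 + 3×2 = 118
Emma: 7×1 + 7×3 + 5×2 + 2×2 + 15×4 + 3×1 = 105
Omar: 7×2 + 7×2 + 5×4 + 2×4 + 15×1 + 3×4 = 83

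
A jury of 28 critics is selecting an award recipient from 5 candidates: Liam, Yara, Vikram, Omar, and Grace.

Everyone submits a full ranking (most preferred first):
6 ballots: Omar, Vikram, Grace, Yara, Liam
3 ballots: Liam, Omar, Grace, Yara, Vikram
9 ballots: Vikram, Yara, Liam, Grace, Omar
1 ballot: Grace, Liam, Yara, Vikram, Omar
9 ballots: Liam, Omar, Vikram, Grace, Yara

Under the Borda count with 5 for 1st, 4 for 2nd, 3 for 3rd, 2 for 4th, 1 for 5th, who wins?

Liam: 6×1 + 3×5 + 9×3 + 1×4 + 9×5 = 97
Yara: 6×2 + 3×2 + 9×4 + 1×3 + 9×1 = 66
Vikram: 6×4 + 3×1 + 9×5 + 1×2 + 9×3 = 101
Omar: 6×5 + 3×4 + 9×1 + 1×1 + 9×4 = 88
Grace: 6×3 + 3×3 + 9×2 + 1×5 + 9×2 = 68

Vikram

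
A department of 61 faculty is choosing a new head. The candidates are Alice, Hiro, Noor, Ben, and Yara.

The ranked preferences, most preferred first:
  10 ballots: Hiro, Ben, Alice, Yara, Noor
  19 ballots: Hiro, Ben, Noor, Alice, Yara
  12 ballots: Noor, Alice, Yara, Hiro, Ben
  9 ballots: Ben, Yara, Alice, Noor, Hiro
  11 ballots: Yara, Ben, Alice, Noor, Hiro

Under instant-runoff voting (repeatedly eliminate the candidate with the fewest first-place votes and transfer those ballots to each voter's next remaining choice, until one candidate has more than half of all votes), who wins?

Round 1: Alice 0, Hiro 29, Noor 12, Ben 9, Yara 11. Alice eliminated.
Round 2: Hiro 29, Noor 12, Ben 9, Yara 11. Ben eliminated.
Round 3: Hiro 29, Noor 12, Yara 20. Noor eliminated.
Round 4: Hiro 29, Yara 32. Yara has a majority (≥31).

Yara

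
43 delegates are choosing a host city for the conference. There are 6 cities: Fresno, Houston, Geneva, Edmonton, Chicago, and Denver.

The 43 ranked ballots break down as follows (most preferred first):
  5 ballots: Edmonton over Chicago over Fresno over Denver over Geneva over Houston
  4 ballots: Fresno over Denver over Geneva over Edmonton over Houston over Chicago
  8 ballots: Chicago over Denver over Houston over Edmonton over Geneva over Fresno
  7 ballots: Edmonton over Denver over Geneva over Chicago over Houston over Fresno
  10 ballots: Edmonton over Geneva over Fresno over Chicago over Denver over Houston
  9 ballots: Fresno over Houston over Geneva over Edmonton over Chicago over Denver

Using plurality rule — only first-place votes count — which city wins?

First-place votes: Fresno 13, Houston 0, Geneva 0, Edmonton 22, Chicago 8, Denver 0.

Edmonton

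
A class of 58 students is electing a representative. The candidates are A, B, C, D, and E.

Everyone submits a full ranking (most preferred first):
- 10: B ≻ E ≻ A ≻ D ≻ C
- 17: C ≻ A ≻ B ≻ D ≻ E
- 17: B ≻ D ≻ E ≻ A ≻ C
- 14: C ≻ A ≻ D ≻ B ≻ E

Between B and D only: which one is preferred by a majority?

B

B is ranked above D on 44 ballots; D above B on 14.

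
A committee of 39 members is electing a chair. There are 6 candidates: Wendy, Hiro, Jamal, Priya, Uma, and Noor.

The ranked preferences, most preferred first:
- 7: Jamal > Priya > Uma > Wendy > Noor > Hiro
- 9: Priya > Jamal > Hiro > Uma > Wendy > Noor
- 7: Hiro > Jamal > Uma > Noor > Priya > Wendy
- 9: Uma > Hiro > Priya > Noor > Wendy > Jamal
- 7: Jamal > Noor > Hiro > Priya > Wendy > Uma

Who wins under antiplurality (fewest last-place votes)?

Last-place votes: Wendy 7, Hiro 7, Jamal 9, Priya 0, Uma 7, Noor 9.

Priya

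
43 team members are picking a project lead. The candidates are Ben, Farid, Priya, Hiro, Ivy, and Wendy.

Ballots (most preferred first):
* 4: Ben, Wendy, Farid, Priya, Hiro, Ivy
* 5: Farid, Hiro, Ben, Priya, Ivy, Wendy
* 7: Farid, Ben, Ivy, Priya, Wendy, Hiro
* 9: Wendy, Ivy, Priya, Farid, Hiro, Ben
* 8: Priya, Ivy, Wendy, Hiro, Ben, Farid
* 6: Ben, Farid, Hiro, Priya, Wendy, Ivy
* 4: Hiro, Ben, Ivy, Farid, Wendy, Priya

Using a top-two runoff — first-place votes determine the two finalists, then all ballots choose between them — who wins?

Ben

Round 1 first-place votes: Ben 10, Farid 12, Priya 8, Hiro 4, Ivy 0, Wendy 9. Farid and Ben advance.
Runoff: Farid is ranked above Ben on 21 ballots, Ben above Farid on 22.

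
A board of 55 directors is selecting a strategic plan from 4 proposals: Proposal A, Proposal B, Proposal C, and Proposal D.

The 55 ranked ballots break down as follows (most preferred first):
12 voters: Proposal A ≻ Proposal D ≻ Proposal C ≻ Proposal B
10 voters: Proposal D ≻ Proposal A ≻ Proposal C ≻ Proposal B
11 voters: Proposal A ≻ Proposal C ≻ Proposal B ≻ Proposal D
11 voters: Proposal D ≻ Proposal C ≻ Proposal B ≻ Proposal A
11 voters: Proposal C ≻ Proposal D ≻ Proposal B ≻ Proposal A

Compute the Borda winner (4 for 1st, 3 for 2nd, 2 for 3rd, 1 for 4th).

Proposal A: 12×4 + 10×3 + 11×4 + 11×1 + 11×1 = 144
Proposal B: 12×1 + 10×1 + 11×2 + 11×2 + 11×2 = 88
Proposal C: 12×2 + 10×2 + 11×3 + 11×3 + 11×4 = 154
Proposal D: 12×3 + 10×4 + 11×1 + 11×4 + 11×3 = 164

Proposal D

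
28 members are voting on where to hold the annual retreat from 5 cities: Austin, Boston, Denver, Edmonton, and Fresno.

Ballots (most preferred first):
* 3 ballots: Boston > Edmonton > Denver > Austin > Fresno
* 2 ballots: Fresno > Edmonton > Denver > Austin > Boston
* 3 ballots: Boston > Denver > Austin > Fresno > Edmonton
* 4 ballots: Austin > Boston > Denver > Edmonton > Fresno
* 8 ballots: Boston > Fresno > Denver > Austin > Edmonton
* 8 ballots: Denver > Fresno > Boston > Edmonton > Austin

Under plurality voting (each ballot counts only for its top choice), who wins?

Boston

First-place votes: Austin 4, Boston 14, Denver 8, Edmonton 0, Fresno 2.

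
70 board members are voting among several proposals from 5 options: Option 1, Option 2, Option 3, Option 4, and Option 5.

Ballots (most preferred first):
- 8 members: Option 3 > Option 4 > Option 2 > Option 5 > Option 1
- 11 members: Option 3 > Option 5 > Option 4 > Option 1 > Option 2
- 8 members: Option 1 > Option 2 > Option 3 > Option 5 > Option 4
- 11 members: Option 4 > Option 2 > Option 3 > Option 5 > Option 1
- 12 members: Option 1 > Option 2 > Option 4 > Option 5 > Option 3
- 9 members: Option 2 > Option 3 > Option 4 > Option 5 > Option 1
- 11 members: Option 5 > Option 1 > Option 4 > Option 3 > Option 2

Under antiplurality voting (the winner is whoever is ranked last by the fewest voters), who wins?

Option 5

Last-place votes: Option 1 28, Option 2 22, Option 3 12, Option 4 8, Option 5 0.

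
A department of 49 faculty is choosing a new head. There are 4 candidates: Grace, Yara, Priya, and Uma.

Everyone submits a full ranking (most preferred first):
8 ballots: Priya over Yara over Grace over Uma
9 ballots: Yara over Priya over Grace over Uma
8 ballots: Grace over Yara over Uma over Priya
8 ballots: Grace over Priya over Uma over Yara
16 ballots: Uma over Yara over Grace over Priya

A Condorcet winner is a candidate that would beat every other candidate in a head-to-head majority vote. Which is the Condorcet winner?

Yara vs Grace: 33–16
Yara vs Priya: 33–16
Yara vs Uma: 25–24
Yara beats every other candidate.

Yara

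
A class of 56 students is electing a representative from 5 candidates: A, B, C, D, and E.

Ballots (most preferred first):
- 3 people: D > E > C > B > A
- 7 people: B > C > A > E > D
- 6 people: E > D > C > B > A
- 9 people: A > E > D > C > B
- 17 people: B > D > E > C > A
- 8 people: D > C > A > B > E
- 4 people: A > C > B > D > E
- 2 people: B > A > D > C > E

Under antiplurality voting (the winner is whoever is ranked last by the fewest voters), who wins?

C

Last-place votes: A 26, B 9, C 0, D 7, E 14.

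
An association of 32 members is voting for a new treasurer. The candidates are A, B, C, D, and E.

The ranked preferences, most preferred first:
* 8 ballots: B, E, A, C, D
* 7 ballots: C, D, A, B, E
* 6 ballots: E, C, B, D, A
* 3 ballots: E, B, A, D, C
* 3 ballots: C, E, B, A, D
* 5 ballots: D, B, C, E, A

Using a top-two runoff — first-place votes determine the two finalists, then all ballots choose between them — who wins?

E

Round 1 first-place votes: A 0, B 8, C 10, D 5, E 9. C and E advance.
Runoff: C is ranked above E on 15 ballots, E above C on 17.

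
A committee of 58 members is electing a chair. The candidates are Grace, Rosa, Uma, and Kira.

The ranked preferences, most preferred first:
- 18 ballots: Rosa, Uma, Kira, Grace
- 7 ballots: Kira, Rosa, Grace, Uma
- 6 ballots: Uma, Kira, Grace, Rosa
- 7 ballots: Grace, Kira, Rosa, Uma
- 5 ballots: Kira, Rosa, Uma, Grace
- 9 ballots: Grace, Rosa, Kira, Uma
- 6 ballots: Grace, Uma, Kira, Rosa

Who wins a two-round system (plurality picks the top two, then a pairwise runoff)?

Round 1 first-place votes: Grace 22, Rosa 18, Uma 6, Kira 12. Grace and Rosa advance.
Runoff: Grace is ranked above Rosa on 28 ballots, Rosa above Grace on 30.

Rosa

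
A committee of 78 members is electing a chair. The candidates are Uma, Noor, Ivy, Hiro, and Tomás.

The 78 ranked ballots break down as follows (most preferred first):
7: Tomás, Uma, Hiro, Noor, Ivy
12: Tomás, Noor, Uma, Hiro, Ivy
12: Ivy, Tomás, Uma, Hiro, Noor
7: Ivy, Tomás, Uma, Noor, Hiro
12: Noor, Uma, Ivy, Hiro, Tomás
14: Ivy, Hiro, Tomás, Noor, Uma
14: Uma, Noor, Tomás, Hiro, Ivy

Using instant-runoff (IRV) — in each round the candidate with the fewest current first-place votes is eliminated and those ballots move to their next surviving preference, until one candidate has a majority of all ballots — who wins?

Uma

Round 1: Uma 14, Noor 12, Ivy 33, Hiro 0, Tomás 19. Hiro eliminated.
Round 2: Uma 14, Noor 12, Ivy 33, Tomás 19. Noor eliminated.
Round 3: Uma 26, Ivy 33, Tomás 19. Tomás eliminated.
Round 4: Uma 45, Ivy 33. Uma has a majority (≥40).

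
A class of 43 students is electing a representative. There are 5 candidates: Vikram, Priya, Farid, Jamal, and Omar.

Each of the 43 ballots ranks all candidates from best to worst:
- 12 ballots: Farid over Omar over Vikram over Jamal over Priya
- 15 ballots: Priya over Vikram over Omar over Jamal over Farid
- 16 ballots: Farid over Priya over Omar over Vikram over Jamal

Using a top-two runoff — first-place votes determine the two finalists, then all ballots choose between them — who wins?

Farid

Round 1 first-place votes: Vikram 0, Priya 15, Farid 28, Jamal 0, Omar 0. Farid and Priya advance.
Runoff: Farid is ranked above Priya on 28 ballots, Priya above Farid on 15.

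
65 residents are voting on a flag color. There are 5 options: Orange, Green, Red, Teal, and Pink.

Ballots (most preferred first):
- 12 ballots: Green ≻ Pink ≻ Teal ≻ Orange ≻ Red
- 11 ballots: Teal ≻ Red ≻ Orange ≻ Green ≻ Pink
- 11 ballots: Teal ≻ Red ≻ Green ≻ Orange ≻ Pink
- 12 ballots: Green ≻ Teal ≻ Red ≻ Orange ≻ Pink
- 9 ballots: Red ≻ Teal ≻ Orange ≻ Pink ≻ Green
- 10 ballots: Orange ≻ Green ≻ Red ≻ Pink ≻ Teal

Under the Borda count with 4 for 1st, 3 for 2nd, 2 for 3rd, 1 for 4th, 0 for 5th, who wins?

Orange: 12×1 + 11×2 + 11×1 + 12×1 + 9×2 + 10×4 = 115
Green: 12×4 + 11×1 + 11×2 + 12×4 + 9×0 + 10×3 = 159
Red: 12×0 + 11×3 + 11×3 + 12×2 + 9×4 + 10×2 = 146
Teal: 12×2 + 11×4 + 11×4 + 12×3 + 9×3 + 10×0 = 175
Pink: 12×3 + 11×0 + 11×0 + 12×0 + 9×1 + 10×1 = 55

Teal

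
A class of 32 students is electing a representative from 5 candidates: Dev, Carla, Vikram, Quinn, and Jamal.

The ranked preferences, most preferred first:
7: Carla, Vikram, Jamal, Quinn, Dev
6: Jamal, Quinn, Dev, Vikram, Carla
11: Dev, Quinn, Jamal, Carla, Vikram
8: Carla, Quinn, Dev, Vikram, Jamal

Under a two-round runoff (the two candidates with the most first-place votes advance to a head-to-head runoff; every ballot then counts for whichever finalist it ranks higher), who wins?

Round 1 first-place votes: Dev 11, Carla 15, Vikram 0, Quinn 0, Jamal 6. Carla and Dev advance.
Runoff: Carla is ranked above Dev on 15 ballots, Dev above Carla on 17.

Dev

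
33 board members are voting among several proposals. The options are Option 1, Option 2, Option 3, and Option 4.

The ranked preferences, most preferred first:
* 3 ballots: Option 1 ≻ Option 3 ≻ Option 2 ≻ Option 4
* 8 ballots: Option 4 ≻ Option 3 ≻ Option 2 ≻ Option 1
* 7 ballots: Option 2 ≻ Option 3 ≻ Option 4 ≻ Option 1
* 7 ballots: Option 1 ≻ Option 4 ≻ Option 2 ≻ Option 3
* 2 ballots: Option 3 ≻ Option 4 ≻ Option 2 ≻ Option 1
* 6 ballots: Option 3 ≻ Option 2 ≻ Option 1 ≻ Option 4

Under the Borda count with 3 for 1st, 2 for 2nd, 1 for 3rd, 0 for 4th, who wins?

Option 3

Option 1: 3×3 + 8×0 + 7×0 + 7×3 + 2×0 + 6×1 = 36
Option 2: 3×1 + 8×1 + 7×3 + 7×1 + 2×1 + 6×2 = 53
Option 3: 3×2 + 8×2 + 7×2 + 7×0 + 2×3 + 6×3 = 60
Option 4: 3×0 + 8×3 + 7×1 + 7×2 + 2×2 + 6×0 = 49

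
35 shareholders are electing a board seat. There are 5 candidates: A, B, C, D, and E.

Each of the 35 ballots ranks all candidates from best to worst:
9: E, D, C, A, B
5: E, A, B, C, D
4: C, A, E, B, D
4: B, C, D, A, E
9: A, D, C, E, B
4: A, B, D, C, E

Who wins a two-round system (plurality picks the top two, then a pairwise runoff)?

Round 1 first-place votes: A 13, B 4, C 4, D 0, E 14. E and A advance.
Runoff: E is ranked above A on 14 ballots, A above E on 21.

A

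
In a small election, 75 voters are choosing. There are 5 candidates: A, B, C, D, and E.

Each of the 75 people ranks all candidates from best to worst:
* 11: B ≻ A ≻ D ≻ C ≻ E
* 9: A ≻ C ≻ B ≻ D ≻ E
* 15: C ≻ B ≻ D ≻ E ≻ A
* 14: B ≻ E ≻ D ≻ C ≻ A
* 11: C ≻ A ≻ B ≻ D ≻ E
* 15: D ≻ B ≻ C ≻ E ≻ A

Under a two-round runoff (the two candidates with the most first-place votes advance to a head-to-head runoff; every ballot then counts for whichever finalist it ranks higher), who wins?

B

Round 1 first-place votes: A 9, B 25, C 26, D 15, E 0. C and B advance.
Runoff: C is ranked above B on 35 ballots, B above C on 40.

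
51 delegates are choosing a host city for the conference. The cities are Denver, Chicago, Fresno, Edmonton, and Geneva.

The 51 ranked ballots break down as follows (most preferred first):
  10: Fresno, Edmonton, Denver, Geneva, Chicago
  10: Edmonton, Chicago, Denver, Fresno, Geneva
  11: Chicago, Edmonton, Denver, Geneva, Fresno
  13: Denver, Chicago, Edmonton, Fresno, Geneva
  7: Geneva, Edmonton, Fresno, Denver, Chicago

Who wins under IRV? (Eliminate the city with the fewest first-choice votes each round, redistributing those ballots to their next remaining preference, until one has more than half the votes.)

Edmonton

Round 1: Denver 13, Chicago 11, Fresno 10, Edmonton 10, Geneva 7. Geneva eliminated.
Round 2: Denver 13, Chicago 11, Fresno 10, Edmonton 17. Fresno eliminated.
Round 3: Denver 13, Chicago 11, Edmonton 27. Edmonton has a majority (≥26).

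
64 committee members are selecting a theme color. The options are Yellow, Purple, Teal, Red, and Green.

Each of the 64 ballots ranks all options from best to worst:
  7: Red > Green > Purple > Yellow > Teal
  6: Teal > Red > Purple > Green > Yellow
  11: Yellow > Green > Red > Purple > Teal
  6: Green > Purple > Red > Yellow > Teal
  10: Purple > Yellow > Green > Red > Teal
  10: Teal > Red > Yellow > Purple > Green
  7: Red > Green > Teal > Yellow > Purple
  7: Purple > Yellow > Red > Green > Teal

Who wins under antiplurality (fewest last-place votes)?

Red

Last-place votes: Yellow 6, Purple 7, Teal 41, Red 0, Green 10.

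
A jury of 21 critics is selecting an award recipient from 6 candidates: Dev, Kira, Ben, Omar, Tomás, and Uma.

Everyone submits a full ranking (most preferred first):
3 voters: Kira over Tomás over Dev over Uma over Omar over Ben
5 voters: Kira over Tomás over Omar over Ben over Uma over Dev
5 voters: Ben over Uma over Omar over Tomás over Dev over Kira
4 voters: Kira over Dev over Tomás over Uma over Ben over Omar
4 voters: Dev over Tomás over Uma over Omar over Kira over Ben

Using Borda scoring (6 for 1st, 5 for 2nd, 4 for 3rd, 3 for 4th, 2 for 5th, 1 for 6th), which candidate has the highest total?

Tomás

Dev: 3×4 + 5×1 + 5×2 + 4×5 + 4×6 = 71
Kira: 3×6 + 5×6 + 5×1 + 4×6 + 4×2 = 85
Ben: 3×1 + 5×3 + 5×6 + 4×2 + 4×1 = 60
Omar: 3×2 + 5×4 + 5×4 + 4×1 + 4×3 = 62
Tomás: 3×5 + 5×5 + 5×3 + 4×4 + 4×5 = 91
Uma: 3×3 + 5×2 + 5×5 + 4×3 + 4×4 = 72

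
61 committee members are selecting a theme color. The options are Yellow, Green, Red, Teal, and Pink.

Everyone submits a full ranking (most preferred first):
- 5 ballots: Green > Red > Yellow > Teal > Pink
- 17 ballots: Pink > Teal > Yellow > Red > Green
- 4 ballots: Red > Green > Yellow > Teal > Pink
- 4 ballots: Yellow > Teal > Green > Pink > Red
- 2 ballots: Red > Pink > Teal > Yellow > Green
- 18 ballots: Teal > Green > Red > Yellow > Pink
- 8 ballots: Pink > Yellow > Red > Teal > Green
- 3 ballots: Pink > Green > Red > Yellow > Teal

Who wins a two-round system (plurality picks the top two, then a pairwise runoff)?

Round 1 first-place votes: Yellow 4, Green 5, Red 6, Teal 18, Pink 28. Pink and Teal advance.
Runoff: Pink is ranked above Teal on 30 ballots, Teal above Pink on 31.

Teal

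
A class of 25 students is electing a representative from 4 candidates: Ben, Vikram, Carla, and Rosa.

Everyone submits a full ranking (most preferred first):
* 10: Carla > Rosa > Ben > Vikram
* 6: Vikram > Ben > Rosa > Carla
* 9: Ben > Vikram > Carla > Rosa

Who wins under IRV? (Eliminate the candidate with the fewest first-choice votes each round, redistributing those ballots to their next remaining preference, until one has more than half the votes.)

Ben

Round 1: Ben 9, Vikram 6, Carla 10, Rosa 0. Rosa eliminated.
Round 2: Ben 9, Vikram 6, Carla 10. Vikram eliminated.
Round 3: Ben 15, Carla 10. Ben has a majority (≥13).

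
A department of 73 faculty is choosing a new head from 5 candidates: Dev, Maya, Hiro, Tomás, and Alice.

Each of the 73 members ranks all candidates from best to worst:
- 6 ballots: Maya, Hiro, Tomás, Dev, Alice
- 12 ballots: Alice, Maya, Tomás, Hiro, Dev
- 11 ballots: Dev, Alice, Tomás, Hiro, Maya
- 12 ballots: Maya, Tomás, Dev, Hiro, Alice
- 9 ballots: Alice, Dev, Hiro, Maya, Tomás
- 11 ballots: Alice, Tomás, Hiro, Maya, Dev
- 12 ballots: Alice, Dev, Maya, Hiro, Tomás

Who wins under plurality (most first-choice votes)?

First-place votes: Dev 11, Maya 18, Hiro 0, Tomás 0, Alice 44.

Alice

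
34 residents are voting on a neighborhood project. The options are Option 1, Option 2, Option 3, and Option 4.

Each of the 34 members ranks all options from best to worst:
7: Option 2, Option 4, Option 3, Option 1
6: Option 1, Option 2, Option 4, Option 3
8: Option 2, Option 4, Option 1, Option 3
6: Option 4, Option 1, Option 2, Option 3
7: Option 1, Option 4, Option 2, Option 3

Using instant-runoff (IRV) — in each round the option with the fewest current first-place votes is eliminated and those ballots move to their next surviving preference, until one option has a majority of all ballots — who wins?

Option 1

Round 1: Option 1 13, Option 2 15, Option 3 0, Option 4 6. Option 3 eliminated.
Round 2: Option 1 13, Option 2 15, Option 4 6. Option 4 eliminated.
Round 3: Option 1 19, Option 2 15. Option 1 has a majority (≥18).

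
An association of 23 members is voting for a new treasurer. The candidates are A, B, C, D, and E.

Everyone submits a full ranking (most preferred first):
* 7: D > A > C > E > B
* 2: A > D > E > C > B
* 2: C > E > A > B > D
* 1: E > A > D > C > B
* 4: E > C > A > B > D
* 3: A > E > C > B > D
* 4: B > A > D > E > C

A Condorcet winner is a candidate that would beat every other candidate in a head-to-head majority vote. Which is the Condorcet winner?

A

A vs B: 19–4
A vs C: 17–6
A vs D: 16–7
A vs E: 16–7
A beats every other candidate.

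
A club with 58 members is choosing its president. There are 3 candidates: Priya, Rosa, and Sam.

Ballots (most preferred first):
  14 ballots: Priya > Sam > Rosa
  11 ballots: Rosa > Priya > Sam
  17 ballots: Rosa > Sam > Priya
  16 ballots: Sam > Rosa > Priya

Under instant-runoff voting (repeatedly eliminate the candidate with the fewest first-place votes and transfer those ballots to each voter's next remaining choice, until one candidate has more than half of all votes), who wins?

Round 1: Priya 14, Rosa 28, Sam 16. Priya eliminated.
Round 2: Rosa 28, Sam 30. Sam has a majority (≥30).

Sam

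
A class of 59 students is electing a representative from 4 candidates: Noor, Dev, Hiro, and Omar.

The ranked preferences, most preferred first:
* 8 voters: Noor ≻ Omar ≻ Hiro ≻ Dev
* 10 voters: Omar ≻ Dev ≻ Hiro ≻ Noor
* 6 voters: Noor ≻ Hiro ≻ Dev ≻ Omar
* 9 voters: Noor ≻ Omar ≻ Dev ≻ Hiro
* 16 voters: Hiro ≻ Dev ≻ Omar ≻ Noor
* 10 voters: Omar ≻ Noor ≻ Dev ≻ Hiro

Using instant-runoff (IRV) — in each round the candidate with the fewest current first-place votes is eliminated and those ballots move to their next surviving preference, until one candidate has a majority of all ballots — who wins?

Round 1: Noor 23, Dev 0, Hiro 16, Omar 20. Dev eliminated.
Round 2: Noor 23, Hiro 16, Omar 20. Hiro eliminated.
Round 3: Noor 23, Omar 36. Omar has a majority (≥30).

Omar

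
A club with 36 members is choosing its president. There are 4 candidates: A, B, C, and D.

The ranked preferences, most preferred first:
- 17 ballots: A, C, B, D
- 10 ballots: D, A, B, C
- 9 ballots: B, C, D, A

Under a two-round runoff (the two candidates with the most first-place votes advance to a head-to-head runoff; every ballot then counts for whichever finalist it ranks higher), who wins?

D

Round 1 first-place votes: A 17, B 9, C 0, D 10. A and D advance.
Runoff: A is ranked above D on 17 ballots, D above A on 19.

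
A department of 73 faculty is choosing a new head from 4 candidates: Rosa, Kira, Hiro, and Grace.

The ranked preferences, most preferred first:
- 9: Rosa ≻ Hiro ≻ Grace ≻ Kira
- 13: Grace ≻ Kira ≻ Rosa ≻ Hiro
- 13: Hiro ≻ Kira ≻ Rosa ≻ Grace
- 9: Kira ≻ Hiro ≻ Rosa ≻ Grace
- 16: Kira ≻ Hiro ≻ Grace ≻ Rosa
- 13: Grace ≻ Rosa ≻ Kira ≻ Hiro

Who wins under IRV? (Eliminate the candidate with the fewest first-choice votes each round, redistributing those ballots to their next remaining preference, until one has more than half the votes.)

Round 1: Rosa 9, Kira 25, Hiro 13, Grace 26. Rosa eliminated.
Round 2: Kira 25, Hiro 22, Grace 26. Hiro eliminated.
Round 3: Kira 38, Grace 35. Kira has a majority (≥37).

Kira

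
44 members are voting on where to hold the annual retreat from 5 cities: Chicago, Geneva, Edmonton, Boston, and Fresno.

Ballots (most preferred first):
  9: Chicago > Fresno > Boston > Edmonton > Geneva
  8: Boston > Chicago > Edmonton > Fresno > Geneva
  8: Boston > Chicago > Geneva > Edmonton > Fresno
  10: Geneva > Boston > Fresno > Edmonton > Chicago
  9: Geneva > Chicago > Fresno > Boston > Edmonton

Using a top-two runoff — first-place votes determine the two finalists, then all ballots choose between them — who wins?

Round 1 first-place votes: Chicago 9, Geneva 19, Edmonton 0, Boston 16, Fresno 0. Geneva and Boston advance.
Runoff: Geneva is ranked above Boston on 19 ballots, Boston above Geneva on 25.

Boston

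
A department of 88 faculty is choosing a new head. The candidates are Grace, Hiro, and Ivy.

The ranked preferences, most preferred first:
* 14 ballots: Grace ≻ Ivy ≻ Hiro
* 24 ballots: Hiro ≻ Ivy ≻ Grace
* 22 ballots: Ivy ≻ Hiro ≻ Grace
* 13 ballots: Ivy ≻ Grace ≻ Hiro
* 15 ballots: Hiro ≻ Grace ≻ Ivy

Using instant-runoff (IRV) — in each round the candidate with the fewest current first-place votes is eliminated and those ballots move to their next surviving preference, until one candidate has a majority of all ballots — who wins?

Round 1: Grace 14, Hiro 39, Ivy 35. Grace eliminated.
Round 2: Hiro 39, Ivy 49. Ivy has a majority (≥45).

Ivy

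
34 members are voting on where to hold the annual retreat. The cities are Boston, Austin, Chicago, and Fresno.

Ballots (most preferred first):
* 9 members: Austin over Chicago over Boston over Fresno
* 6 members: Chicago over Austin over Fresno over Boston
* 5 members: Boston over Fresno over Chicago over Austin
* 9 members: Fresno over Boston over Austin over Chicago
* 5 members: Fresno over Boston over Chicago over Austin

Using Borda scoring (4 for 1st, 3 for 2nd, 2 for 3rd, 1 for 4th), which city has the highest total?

Fresno

Boston: 9×2 + 6×1 + 5×4 + 9×3 + 5×3 = 86
Austin: 9×4 + 6×3 + 5×1 + 9×2 + 5×1 = 82
Chicago: 9×3 + 6×4 + 5×2 + 9×1 + 5×2 = 80
Fresno: 9×1 + 6×2 + 5×3 + 9×4 + 5×4 = 92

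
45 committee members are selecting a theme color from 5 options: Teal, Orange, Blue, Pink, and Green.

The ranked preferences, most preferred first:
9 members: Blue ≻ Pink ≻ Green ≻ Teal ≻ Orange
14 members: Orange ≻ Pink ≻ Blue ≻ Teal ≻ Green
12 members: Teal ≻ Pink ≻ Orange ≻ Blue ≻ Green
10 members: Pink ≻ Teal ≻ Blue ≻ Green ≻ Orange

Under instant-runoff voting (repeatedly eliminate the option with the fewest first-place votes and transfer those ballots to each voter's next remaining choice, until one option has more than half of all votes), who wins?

Pink

Round 1: Teal 12, Orange 14, Blue 9, Pink 10, Green 0. Green eliminated.
Round 2: Teal 12, Orange 14, Blue 9, Pink 10. Blue eliminated.
Round 3: Teal 12, Orange 14, Pink 19. Teal eliminated.
Round 4: Orange 14, Pink 31. Pink has a majority (≥23).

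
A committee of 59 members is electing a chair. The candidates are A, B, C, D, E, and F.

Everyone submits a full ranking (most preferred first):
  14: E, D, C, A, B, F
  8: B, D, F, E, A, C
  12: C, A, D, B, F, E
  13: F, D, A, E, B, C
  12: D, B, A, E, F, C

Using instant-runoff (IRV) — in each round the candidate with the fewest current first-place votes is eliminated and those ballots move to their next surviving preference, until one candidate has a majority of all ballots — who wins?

D

Round 1: A 0, B 8, C 12, D 12, E 14, F 13. A eliminated.
Round 2: B 8, C 12, D 12, E 14, F 13. B eliminated.
Round 3: C 12, D 20, E 14, F 13. C eliminated.
Round 4: D 32, E 14, F 13. D has a majority (≥30).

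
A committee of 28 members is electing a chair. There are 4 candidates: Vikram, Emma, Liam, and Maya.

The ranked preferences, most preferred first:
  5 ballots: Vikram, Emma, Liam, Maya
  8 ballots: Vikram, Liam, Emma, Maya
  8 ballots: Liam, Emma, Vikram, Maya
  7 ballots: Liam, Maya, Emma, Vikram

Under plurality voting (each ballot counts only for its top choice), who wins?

Liam

First-place votes: Vikram 13, Emma 0, Liam 15, Maya 0.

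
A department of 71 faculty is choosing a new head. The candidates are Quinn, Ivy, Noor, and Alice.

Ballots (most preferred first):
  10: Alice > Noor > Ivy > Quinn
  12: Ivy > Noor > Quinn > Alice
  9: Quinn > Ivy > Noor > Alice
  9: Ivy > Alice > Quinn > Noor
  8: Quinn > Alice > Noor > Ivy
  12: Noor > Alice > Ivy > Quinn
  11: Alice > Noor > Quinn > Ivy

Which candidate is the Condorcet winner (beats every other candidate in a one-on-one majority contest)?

Alice

Alice vs Quinn: 42–29
Alice vs Ivy: 41–30
Alice vs Noor: 38–33
Alice beats every other candidate.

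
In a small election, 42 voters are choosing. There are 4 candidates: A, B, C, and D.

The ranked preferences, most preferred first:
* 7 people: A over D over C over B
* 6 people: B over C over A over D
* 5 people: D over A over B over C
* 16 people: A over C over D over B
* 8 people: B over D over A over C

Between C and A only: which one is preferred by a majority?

C is ranked above A on 6 ballots; A above C on 36.

A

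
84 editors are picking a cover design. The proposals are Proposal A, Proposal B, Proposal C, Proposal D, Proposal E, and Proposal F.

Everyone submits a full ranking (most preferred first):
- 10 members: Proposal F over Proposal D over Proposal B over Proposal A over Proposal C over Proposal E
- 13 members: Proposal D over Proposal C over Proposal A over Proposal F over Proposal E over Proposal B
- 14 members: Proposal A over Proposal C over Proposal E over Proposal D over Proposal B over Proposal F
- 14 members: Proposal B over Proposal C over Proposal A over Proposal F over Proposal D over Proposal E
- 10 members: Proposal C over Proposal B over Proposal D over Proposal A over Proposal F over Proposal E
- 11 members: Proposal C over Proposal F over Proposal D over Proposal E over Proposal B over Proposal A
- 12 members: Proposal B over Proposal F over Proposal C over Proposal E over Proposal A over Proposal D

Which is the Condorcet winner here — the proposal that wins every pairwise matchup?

Proposal C

Proposal C vs Proposal A: 60–24
Proposal C vs Proposal B: 48–36
Proposal C vs Proposal D: 61–23
Proposal C vs Proposal E: 84–0
Proposal C vs Proposal F: 62–22
Proposal C beats every other proposal.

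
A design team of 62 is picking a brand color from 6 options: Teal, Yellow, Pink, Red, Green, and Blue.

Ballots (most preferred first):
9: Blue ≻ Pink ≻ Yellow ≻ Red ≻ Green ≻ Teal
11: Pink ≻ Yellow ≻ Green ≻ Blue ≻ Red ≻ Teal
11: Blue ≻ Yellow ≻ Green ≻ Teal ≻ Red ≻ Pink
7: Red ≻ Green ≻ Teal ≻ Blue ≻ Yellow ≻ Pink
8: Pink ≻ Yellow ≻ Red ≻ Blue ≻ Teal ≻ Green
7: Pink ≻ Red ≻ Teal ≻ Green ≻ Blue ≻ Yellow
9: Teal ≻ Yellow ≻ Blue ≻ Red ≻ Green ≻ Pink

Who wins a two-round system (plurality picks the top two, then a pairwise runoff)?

Blue

Round 1 first-place votes: Teal 9, Yellow 0, Pink 26, Red 7, Green 0, Blue 20. Pink and Blue advance.
Runoff: Pink is ranked above Blue on 26 ballots, Blue above Pink on 36.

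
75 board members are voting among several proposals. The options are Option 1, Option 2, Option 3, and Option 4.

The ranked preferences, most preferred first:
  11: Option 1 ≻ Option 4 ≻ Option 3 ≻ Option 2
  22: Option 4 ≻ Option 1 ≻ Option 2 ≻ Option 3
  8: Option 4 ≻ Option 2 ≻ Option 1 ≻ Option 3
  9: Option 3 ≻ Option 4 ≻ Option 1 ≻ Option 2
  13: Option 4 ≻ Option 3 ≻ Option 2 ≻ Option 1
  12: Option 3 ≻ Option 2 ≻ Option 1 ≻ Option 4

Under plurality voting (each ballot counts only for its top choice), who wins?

Option 4

First-place votes: Option 1 11, Option 2 0, Option 3 21, Option 4 43.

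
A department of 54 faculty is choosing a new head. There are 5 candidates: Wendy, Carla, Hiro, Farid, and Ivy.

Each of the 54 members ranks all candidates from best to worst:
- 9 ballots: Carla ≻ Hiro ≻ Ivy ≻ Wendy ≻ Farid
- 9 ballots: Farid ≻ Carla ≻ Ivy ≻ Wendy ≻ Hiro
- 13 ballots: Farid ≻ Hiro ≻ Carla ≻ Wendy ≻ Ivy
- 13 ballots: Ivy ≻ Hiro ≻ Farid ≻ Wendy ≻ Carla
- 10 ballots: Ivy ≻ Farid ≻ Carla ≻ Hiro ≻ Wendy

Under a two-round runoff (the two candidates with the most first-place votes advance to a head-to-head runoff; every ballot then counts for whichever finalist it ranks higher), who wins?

Ivy

Round 1 first-place votes: Wendy 0, Carla 9, Hiro 0, Farid 22, Ivy 23. Ivy and Farid advance.
Runoff: Ivy is ranked above Farid on 32 ballots, Farid above Ivy on 22.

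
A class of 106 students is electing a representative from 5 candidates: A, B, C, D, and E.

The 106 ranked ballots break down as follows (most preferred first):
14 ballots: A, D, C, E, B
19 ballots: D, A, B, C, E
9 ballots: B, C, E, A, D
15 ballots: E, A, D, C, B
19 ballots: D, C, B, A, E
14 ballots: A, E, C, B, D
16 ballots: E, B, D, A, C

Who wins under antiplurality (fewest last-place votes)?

Last-place votes: A 0, B 29, C 16, D 23, E 38.

A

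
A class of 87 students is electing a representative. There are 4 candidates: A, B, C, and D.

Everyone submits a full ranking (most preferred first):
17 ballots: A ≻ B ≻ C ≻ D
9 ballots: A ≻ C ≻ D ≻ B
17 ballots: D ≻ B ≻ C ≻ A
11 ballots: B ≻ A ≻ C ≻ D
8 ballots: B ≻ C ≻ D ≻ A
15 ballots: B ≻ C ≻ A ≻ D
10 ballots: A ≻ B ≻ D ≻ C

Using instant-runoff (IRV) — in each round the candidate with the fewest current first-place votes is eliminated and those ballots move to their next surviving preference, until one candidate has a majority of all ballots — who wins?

Round 1: A 36, B 34, C 0, D 17. C eliminated.
Round 2: A 36, B 34, D 17. D eliminated.
Round 3: A 36, B 51. B has a majority (≥44).

B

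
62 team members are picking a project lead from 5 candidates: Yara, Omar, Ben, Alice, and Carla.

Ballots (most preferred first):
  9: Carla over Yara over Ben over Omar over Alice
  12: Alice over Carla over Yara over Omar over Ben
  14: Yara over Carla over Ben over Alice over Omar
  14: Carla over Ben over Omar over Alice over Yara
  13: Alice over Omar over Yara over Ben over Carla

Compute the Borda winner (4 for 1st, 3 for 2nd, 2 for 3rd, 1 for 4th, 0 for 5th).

Yara: 9×3 + 12×2 + 14×4 + 14×0 + 13×2 = 133
Omar: 9×1 + 12×1 + 14×0 + 14×2 + 13×3 = 88
Ben: 9×2 + 12×0 + 14×2 + 14×3 + 13×1 = 101
Alice: 9×0 + 12×4 + 14×1 + 14×1 + 13×4 = 128
Carla: 9×4 + 12×3 + 14×3 + 14×4 + 13×0 = 170

Carla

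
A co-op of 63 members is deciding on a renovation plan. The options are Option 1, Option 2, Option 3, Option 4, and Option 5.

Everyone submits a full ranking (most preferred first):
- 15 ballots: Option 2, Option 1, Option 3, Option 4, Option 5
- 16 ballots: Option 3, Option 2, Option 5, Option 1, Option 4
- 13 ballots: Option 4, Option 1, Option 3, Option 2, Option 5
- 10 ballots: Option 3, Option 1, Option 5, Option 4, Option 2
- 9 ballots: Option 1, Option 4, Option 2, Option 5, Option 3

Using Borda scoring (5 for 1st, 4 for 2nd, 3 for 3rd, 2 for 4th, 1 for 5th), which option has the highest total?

Option 1

Option 1: 15×4 + 16×2 + 13×4 + 10×4 + 9×5 = 229
Option 2: 15×5 + 16×4 + 13×2 + 10×1 + 9×3 = 202
Option 3: 15×3 + 16×5 + 13×3 + 10×5 + 9×1 = 223
Option 4: 15×2 + 16×1 + 13×5 + 10×2 + 9×4 = 167
Option 5: 15×1 + 16×3 + 13×1 + 10×3 + 9×2 = 124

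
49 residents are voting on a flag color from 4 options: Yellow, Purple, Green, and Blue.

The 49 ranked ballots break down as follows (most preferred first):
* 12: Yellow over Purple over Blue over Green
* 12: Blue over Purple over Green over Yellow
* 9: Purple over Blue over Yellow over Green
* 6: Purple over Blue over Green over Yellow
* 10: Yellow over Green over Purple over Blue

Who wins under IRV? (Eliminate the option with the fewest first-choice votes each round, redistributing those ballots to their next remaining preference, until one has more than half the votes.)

Round 1: Yellow 22, Purple 15, Green 0, Blue 12. Green eliminated.
Round 2: Yellow 22, Purple 15, Blue 12. Blue eliminated.
Round 3: Yellow 22, Purple 27. Purple has a majority (≥25).

Purple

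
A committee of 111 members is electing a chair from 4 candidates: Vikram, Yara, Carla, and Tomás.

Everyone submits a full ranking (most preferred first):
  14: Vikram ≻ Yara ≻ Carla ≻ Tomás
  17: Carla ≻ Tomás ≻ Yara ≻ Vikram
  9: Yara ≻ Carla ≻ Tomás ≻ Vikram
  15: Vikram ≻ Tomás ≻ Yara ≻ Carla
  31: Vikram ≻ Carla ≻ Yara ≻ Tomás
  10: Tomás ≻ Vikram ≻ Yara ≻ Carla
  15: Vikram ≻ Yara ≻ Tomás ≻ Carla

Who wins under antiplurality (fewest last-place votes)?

Last-place votes: Vikram 26, Yara 0, Carla 40, Tomás 45.

Yara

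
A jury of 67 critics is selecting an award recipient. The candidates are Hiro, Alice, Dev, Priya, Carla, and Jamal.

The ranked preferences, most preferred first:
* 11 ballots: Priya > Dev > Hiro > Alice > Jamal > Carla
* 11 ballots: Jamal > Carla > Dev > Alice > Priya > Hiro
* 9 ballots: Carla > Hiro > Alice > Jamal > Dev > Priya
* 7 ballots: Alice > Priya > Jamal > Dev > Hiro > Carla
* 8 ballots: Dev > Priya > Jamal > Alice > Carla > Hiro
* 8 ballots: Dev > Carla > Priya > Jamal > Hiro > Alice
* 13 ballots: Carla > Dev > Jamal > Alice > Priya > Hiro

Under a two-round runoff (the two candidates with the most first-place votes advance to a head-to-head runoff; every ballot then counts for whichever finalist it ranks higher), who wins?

Round 1 first-place votes: Hiro 0, Alice 7, Dev 16, Priya 11, Carla 22, Jamal 11. Carla and Dev advance.
Runoff: Carla is ranked above Dev on 33 ballots, Dev above Carla on 34.

Dev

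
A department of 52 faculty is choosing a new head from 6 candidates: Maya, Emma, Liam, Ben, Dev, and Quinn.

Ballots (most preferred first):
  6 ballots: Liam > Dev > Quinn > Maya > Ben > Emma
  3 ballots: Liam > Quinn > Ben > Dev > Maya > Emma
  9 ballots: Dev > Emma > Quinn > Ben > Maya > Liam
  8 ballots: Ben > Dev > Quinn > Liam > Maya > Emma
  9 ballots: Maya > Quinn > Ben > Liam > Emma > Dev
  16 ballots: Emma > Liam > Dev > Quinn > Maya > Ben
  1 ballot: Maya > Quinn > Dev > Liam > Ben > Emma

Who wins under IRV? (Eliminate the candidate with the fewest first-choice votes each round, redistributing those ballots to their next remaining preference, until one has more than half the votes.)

Round 1: Maya 10, Emma 16, Liam 9, Ben 8, Dev 9, Quinn 0. Quinn eliminated.
Round 2: Maya 10, Emma 16, Liam 9, Ben 8, Dev 9. Ben eliminated.
Round 3: Maya 10, Emma 16, Liam 9, Dev 17. Liam eliminated.
Round 4: Maya 10, Emma 16, Dev 26. Maya eliminated.
Round 5: Emma 25, Dev 27. Dev has a majority (≥27).

Dev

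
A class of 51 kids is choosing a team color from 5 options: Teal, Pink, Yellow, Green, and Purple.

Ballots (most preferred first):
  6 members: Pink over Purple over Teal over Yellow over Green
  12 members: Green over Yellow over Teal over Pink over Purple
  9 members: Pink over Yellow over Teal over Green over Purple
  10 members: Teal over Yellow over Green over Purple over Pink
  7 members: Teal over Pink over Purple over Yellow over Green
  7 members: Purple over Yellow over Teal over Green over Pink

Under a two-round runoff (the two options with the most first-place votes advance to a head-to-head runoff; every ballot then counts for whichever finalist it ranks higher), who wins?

Teal

Round 1 first-place votes: Teal 17, Pink 15, Yellow 0, Green 12, Purple 7. Teal and Pink advance.
Runoff: Teal is ranked above Pink on 36 ballots, Pink above Teal on 15.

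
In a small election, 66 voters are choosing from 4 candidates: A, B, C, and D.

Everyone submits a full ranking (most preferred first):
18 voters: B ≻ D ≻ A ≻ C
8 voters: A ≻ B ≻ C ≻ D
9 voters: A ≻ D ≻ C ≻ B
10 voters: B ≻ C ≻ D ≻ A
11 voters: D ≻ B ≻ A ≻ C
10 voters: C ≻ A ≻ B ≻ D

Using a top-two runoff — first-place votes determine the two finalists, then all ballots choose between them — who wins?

Round 1 first-place votes: A 17, B 28, C 10, D 11. B and A advance.
Runoff: B is ranked above A on 39 ballots, A above B on 27.

B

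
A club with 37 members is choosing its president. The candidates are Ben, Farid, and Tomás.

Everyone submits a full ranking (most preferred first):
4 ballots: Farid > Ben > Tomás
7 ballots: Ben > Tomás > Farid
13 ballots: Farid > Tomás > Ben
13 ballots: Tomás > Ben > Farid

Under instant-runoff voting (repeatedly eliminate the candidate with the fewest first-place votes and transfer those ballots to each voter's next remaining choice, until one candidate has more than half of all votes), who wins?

Round 1: Ben 7, Farid 17, Tomás 13. Ben eliminated.
Round 2: Farid 17, Tomás 20. Tomás has a majority (≥19).

Tomás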